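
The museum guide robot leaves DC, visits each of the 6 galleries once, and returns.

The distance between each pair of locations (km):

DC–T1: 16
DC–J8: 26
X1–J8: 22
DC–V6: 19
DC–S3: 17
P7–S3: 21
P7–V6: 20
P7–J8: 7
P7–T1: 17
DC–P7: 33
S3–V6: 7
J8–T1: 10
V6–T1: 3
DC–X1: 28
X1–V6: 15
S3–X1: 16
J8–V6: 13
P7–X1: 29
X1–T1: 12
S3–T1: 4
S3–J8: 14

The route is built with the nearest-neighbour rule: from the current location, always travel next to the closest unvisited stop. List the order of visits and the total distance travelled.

From DC: distances to unvisited — T1=16, S3=17, V6=19, J8=26, X1=28, P7=33. Nearest is T1 (16).
From T1: distances to unvisited — V6=3, S3=4, J8=10, X1=12, P7=17. Nearest is V6 (3).
From V6: distances to unvisited — S3=7, J8=13, X1=15, P7=20. Nearest is S3 (7).
From S3: distances to unvisited — J8=14, X1=16, P7=21. Nearest is J8 (14).
From J8: distances to unvisited — P7=7, X1=22. Nearest is P7 (7).
From P7: distances to unvisited — X1=29. Nearest is X1 (29).
Return X1→DC: 28.
Total = 16 + 3 + 7 + 14 + 7 + 29 + 28 = 104.

Nearest-neighbour total = 104 km; route DC → T1 → V6 → S3 → J8 → P7 → X1 → DC.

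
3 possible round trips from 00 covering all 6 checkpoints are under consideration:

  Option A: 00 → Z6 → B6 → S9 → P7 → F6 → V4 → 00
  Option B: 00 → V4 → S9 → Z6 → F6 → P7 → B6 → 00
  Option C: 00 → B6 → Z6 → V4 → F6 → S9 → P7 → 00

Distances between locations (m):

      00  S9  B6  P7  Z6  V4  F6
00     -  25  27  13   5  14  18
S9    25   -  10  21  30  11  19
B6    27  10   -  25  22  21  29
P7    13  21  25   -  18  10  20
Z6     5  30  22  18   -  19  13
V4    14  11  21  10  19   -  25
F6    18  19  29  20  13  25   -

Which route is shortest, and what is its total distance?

Shortest is Option A, total 117 m.

Option A: 5 + 22 + 10 + 21 + 20 + 25 + 14 = 117
Option B: 14 + 11 + 30 + 13 + 20 + 25 + 27 = 140
Option C: 27 + 22 + 19 + 25 + 19 + 21 + 13 = 146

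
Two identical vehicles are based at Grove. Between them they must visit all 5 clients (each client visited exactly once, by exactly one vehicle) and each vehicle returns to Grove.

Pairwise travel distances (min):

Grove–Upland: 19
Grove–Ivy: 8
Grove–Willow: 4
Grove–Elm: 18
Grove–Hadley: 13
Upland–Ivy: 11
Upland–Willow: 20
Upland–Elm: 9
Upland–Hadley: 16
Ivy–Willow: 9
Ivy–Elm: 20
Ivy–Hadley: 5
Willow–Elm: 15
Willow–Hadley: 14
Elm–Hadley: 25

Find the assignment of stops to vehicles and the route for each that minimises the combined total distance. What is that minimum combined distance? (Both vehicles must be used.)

64 min — the smallest possible combined total.

There are 2^4 − 1 = 15 ways to divide the 5 stops into two non-empty groups. For each, the best each vehicle can do is its own shortest tour through its group:
  {Upland} + {Ivy, Willow, Elm, Hadley}: 38 + 57 = 95
  {Ivy} + {Upland, Willow, Elm, Hadley}: 16 + 57 = 73
  {Upland, Ivy} + {Willow, Elm, Hadley}: 38 + 57 = 95
  {Willow} + {Upland, Ivy, Elm, Hadley}: 8 + 56 = 64
  {Upland, Willow} + {Ivy, Elm, Hadley}: 43 + 56 = 99
  {Ivy, Willow} + {Upland, Elm, Hadley}: 21 + 56 = 77
  … (15 splits in total)
Best: vehicle 1 Grove → Willow → Grove = 8; vehicle 2 Grove → Ivy → Hadley → Upland → Elm → Grove = 56; combined 64.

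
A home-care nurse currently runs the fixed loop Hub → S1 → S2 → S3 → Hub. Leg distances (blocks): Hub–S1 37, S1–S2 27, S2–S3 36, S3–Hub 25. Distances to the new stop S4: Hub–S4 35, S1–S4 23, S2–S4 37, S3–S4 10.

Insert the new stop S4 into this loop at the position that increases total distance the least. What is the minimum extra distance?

Insertion cost between consecutive stops i–j is d(i,S4) + d(S4,j) − d(i,j):
  between Hub and S1: 35 + 23 − 37 = 21
  between S1 and S2: 23 + 37 − 27 = 33
  between S2 and S3: 37 + 10 − 36 = 11
  between S3 and Hub: 10 + 35 − 25 = 20
Cheapest insertion is between S2 and S3, adding 11.
New total = 125 + 11 = 136.

+11 blocks — insert S4 between S2 and S3.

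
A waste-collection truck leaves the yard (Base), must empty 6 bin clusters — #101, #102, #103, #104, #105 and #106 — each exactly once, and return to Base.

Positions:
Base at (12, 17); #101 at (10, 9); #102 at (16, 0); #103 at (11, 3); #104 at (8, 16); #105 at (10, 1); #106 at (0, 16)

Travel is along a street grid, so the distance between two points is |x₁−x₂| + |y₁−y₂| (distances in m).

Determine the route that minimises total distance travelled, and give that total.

With 6 stops there are 6!/2 = 360 distinct round trips (a route and its reverse cost the same).
Base→#101→#102→#103→#104→#105→#106→Base: 10+15+8+16+17+25+13 = 104
Base→#101→#102→#103→#104→#106→#105→Base: 10+15+8+16+8+25+18 = 100
Base→#101→#102→#103→#105→#104→#106→Base: 10+15+8+3+17+8+13 = 74
Base→#101→#102→#103→#105→#106→#104→Base: 10+15+8+3+25+8+5 = 74
Base→#101→#102→#103→#106→#104→#105→Base: 10+15+8+24+8+17+18 = 100
Base→#101→#102→#103→#106→#105→#104→Base: 10+15+8+24+25+17+5 = 104
Base→#101→#102→#104→#103→#105→#106→Base: 10+15+24+16+3+25+13 = 106
Base→#101→#102→#104→#103→#106→#105→Base: 10+15+24+16+24+25+18 = 132
… (352 more)
Base→#102→#105→#103→#101→#104→#106→Base: 21+7+3+7+9+8+13 = 68  ← best
The minimum is 68.
One optimal route: Base → #102 → #105 → #103 → #101 → #104 → #106 → Base (or its reverse).

68 m — the shortest possible round trip.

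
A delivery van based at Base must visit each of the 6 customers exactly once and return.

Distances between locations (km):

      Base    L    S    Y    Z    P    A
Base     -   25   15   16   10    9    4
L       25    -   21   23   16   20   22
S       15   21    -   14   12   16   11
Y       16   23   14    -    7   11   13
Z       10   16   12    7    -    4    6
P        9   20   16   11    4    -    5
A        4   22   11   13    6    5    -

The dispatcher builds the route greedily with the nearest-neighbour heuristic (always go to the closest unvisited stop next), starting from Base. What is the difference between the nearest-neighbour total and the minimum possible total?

From Base: A=4, P=9, Z=10, S=15, Y=16, L=25 → choose A (4).
From A: P=5, Z=6, S=11, Y=13, L=22 → choose P (5).
From P: Z=4, Y=11, S=16, L=20 → choose Z (4).
From Z: Y=7, S=12, L=16 → choose Y (7).
From Y: S=14, L=23 → choose S (14).
From S: L=21 → choose L (21).
NN route Base → A → P → Z → Y → S → L → Base costs 80.
Optimal: Base → S → L → Y → Z → P → A → Base costs 79 (by enumerating all 360 distinct tours).
Excess = 80 − 79 = 1.

1 km longer than the optimal tour.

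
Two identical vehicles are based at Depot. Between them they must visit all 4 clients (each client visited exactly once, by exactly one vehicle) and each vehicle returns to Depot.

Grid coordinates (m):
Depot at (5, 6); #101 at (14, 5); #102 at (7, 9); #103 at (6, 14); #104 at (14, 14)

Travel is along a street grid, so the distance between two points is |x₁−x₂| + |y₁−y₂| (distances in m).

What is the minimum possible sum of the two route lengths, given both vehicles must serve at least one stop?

Check every non-empty split of the stops between the two vehicles; for each half take its own optimal tour:
  {#101} + {#102, #103, #104}: 20 + 34 = 54
  {#102} + {#101, #103, #104}: 10 + 36 = 46
  {#101, #102} + {#103, #104}: 26 + 34 = 60
  {#103} + {#101, #102, #104}: 18 + 36 = 54
  {#101, #103} + {#102, #104}: 36 + 34 = 70
  {#102, #103} + {#101, #104}: 20 + 36 = 56
  … (7 splits in total)
Best: vehicle 1 Depot → #102 → Depot = 10; vehicle 2 Depot → #101 → #104 → #103 → Depot = 36; combined 46.

46 m — the smallest possible combined total.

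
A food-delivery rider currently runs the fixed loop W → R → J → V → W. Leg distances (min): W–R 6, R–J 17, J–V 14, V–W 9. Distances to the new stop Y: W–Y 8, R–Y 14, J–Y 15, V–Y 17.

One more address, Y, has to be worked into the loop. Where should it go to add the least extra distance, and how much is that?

+12 min — insert Y between R and J.

Insertion cost between consecutive stops i–j is d(i,Y) + d(Y,j) − d(i,j):
  between W and R: 8 + 14 − 6 = 16
  between R and J: 14 + 15 − 17 = 12
  between J and V: 15 + 17 − 14 = 18
  between V and W: 17 + 8 − 9 = 16
Cheapest insertion is between R and J, adding 12.
New total = 46 + 12 = 58.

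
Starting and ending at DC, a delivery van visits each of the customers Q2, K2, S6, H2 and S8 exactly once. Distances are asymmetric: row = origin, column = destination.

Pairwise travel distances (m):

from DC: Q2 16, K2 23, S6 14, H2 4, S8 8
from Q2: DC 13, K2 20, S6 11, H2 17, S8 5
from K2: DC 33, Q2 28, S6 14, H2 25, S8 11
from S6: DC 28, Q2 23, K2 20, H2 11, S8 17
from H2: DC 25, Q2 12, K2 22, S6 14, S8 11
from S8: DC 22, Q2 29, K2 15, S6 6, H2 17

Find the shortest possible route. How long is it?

DC→Q2→K2→S6→H2→S8→DC: 16+20+14+11+11+22 = 94
DC→Q2→K2→S6→S8→H2→DC: 16+20+14+17+17+25 = 109
DC→Q2→K2→H2→S6→S8→DC: 16+20+25+14+17+22 = 114
DC→Q2→K2→H2→S8→S6→DC: 16+20+25+11+6+28 = 106
DC→Q2→K2→S8→S6→H2→DC: 16+20+11+6+11+25 = 89
DC→Q2→K2→S8→H2→S6→DC: 16+20+11+17+14+28 = 106
DC→Q2→S6→K2→H2→S8→DC: 16+11+20+25+11+22 = 105
DC→Q2→S6→K2→S8→H2→DC: 16+11+20+11+17+25 = 100
DC→Q2→S6→H2→K2→S8→DC: 16+11+11+22+11+22 = 93
DC→Q2→S6→H2→S8→K2→DC: 16+11+11+11+15+33 = 97
DC→Q2→S6→S8→K2→H2→DC: 16+11+17+15+25+25 = 109
DC→Q2→S6→S8→H2→K2→DC: 16+11+17+17+22+33 = 116
DC→Q2→H2→K2→S6→S8→DC: 16+17+22+14+17+22 = 108
DC→Q2→H2→K2→S8→S6→DC: 16+17+22+11+6+28 = 100
… (106 more)
DC→S8→K2→S6→H2→Q2→DC: 8+15+14+11+12+13 = 73  ← best
The minimum is 73.
One optimal route: DC → S8 → K2 → S6 → H2 → Q2 → DC.

73 m — the shortest possible round trip.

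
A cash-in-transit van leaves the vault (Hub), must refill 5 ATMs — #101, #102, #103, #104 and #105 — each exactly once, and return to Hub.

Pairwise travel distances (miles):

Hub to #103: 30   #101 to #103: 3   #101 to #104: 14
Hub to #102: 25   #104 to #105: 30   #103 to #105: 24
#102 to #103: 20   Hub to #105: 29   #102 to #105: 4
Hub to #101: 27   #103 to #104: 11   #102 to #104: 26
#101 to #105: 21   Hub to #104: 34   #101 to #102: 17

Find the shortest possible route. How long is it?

There are 60 distinct closed tours to check (reversals are equivalent).
Hub-#101-#102-#103-#104-#105-Hub: 27+17+20+11+30+29 = 134
Hub-#101-#102-#103-#105-#104-Hub: 27+17+20+24+30+34 = 152
Hub-#101-#102-#104-#103-#105-Hub: 27+17+26+11+24+29 = 134
Hub-#101-#102-#104-#105-#103-Hub: 27+17+26+30+24+30 = 154
Hub-#101-#102-#105-#103-#104-Hub: 27+17+4+24+11+34 = 117
Hub-#101-#102-#105-#104-#103-Hub: 27+17+4+30+11+30 = 119
Hub-#101-#103-#102-#104-#105-Hub: 27+3+20+26+30+29 = 135
Hub-#101-#103-#102-#105-#104-Hub: 27+3+20+4+30+34 = 118
Hub-#101-#103-#104-#102-#105-Hub: 27+3+11+26+4+29 = 100
Hub-#101-#103-#104-#105-#102-Hub: 27+3+11+30+4+25 = 100
Hub-#101-#103-#105-#102-#104-Hub: 27+3+24+4+26+34 = 118
Hub-#101-#103-#105-#104-#102-Hub: 27+3+24+30+26+25 = 135
Hub-#101-#104-#102-#103-#105-Hub: 27+14+26+20+24+29 = 140
Hub-#101-#104-#102-#105-#103-Hub: 27+14+26+4+24+30 = 125
… (46 more)
Hub-#102-#105-#101-#103-#104-Hub: 25+4+21+3+11+34 = 98  ← best
The minimum is 98.
One optimal route: Hub → #102 → #105 → #101 → #103 → #104 → Hub (or its reverse).

Minimum total distance: 98 miles.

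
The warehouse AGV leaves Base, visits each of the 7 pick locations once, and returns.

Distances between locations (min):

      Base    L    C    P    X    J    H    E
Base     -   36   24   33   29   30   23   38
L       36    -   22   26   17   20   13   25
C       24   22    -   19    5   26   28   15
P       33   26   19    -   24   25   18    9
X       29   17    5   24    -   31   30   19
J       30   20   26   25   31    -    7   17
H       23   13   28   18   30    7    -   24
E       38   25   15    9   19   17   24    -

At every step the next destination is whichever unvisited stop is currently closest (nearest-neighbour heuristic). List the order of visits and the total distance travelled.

Base → [H:23 / C:24 / X:29 / J:30 / P:33 / L:36 / E:38] → H (23)
H → [J:7 / L:13 / P:18 / E:24 / C:28 / X:30] → J (7)
J → [E:17 / L:20 / P:25 / C:26 / X:31] → E (17)
E → [P:9 / C:15 / X:19 / L:25] → P (9)
P → [C:19 / X:24 / L:26] → C (19)
C → [X:5 / L:22] → X (5)
X → [L:17] → L (17)
Return L→Base: 36.
Total = 23 + 7 + 17 + 9 + 19 + 5 + 17 + 36 = 133.

133 min along Base → H → J → E → P → C → X → L → Base.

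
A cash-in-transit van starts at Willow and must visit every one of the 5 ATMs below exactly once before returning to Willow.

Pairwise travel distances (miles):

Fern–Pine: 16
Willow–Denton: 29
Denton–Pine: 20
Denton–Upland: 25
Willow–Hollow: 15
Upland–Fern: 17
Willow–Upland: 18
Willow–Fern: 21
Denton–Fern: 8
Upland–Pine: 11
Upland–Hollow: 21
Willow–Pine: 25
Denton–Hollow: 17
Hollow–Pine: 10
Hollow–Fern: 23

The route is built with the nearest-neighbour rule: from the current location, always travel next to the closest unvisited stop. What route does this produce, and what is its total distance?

At Willow the remaining stops are Hollow 15, Upland 18, Fern 21, Pine 25, Denton 29; go to Hollow.
At Hollow the remaining stops are Pine 10, Denton 17, Upland 21, Fern 23; go to Pine.
At Pine the remaining stops are Upland 11, Fern 16, Denton 20; go to Upland.
At Upland the remaining stops are Fern 17, Denton 25; go to Fern.
At Fern the remaining stops are Denton 8; go to Denton.
Return Denton→Willow: 29.
Total = 15 + 10 + 11 + 17 + 8 + 29 = 90.

Total distance 90 miles via the nearest-neighbour route Willow → Hollow → Pine → Upland → Fern → Denton → Willow.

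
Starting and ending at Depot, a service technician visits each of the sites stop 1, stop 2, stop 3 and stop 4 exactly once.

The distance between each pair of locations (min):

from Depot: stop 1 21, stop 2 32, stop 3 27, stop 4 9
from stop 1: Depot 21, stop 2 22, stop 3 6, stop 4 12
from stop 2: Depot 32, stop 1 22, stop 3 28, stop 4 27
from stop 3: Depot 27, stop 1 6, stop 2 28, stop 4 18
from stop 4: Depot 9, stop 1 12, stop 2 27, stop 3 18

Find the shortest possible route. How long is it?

87 min — the shortest possible round trip.

There are 12 distinct closed tours to check (reversals are equivalent).
Depot→stop 1→stop 2→stop 3→stop 4→Depot: 21+22+28+18+9 = 98
Depot→stop 1→stop 2→stop 4→stop 3→Depot: 21+22+27+18+27 = 115
Depot→stop 1→stop 3→stop 2→stop 4→Depot: 21+6+28+27+9 = 91
Depot→stop 1→stop 3→stop 4→stop 2→Depot: 21+6+18+27+32 = 104
Depot→stop 1→stop 4→stop 2→stop 3→Depot: 21+12+27+28+27 = 115
Depot→stop 1→stop 4→stop 3→stop 2→Depot: 21+12+18+28+32 = 111
Depot→stop 2→stop 1→stop 3→stop 4→Depot: 32+22+6+18+9 = 87
Depot→stop 2→stop 1→stop 4→stop 3→Depot: 32+22+12+18+27 = 111
Depot→stop 2→stop 3→stop 1→stop 4→Depot: 32+28+6+12+9 = 87
Depot→stop 2→stop 4→stop 1→stop 3→Depot: 32+27+12+6+27 = 104
Depot→stop 3→stop 1→stop 2→stop 4→Depot: 27+6+22+27+9 = 91
Depot→stop 3→stop 2→stop 1→stop 4→Depot: 27+28+22+12+9 = 98
The minimum is 87.
One optimal route: Depot → stop 2 → stop 1 → stop 3 → stop 4 → Depot (or its reverse).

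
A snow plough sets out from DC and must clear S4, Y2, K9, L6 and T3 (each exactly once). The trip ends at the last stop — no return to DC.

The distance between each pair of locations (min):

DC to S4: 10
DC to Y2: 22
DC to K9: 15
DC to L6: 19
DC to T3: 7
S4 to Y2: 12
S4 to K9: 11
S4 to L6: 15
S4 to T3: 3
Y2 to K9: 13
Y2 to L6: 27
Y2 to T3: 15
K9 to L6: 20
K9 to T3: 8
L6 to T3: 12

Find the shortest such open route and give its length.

There are 5! = 120 possible orderings.
DC → S4 → Y2 → K9 → L6 → T3: 10+12+13+20+12 = 67
DC → S4 → Y2 → K9 → T3 → L6: 10+12+13+8+12 = 55
DC → S4 → Y2 → L6 → K9 → T3: 10+12+27+20+8 = 77
DC → S4 → Y2 → L6 → T3 → K9: 10+12+27+12+8 = 69
DC → S4 → Y2 → T3 → K9 → L6: 10+12+15+8+20 = 65
DC → S4 → Y2 → T3 → L6 → K9: 10+12+15+12+20 = 69
DC → S4 → K9 → Y2 → L6 → T3: 10+11+13+27+12 = 73
DC → S4 → K9 → Y2 → T3 → L6: 10+11+13+15+12 = 61
DC → S4 → K9 → L6 → Y2 → T3: 10+11+20+27+15 = 83
DC → S4 → K9 → L6 → T3 → Y2: 10+11+20+12+15 = 68
DC → S4 → K9 → T3 → Y2 → L6: 10+11+8+15+27 = 71
DC → S4 → K9 → T3 → L6 → Y2: 10+11+8+12+27 = 68
DC → S4 → L6 → Y2 → K9 → T3: 10+15+27+13+8 = 73
DC → S4 → L6 → Y2 → T3 → K9: 10+15+27+15+8 = 75
… (106 more)
The minimum is 55.
One shortest path: DC → S4 → Y2 → K9 → T3 → L6.

Shortest open route: 55 min.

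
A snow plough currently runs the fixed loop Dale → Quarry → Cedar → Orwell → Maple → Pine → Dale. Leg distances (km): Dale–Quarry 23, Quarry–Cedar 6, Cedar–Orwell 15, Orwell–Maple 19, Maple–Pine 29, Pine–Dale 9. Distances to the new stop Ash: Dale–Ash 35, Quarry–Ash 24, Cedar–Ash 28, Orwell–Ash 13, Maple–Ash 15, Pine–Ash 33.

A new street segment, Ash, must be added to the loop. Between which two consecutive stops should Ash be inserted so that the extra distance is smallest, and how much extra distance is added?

+9 km — insert Ash between Orwell and Maple.

Insertion cost between consecutive stops i–j is d(i,Ash) + d(Ash,j) − d(i,j):
  between Dale and Quarry: 35 + 24 − 23 = 36
  between Quarry and Cedar: 24 + 28 − 6 = 46
  between Cedar and Orwell: 28 + 13 − 15 = 26
  between Orwell and Maple: 13 + 15 − 19 = 9
  between Maple and Pine: 15 + 33 − 29 = 19
  between Pine and Dale: 33 + 35 − 9 = 59
Cheapest insertion is between Orwell and Maple, adding 9.
New total = 101 + 9 = 110.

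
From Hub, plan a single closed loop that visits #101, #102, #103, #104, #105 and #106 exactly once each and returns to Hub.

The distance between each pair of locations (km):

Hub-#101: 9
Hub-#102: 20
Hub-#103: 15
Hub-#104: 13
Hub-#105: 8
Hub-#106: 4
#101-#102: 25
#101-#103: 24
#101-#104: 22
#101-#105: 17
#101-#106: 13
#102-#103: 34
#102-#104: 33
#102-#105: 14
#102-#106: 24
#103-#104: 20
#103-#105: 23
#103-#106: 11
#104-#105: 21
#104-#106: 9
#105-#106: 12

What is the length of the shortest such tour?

Hub - #101 - #102 - #103 - #104 - #105 - #106 - Hub: 9+25+34+20+21+12+4 = 125
Hub - #101 - #102 - #103 - #104 - #106 - #105 - Hub: 9+25+34+20+9+12+8 = 117
Hub - #101 - #102 - #103 - #105 - #104 - #106 - Hub: 9+25+34+23+21+9+4 = 125
Hub - #101 - #102 - #103 - #105 - #106 - #104 - Hub: 9+25+34+23+12+9+13 = 125
Hub - #101 - #102 - #103 - #106 - #104 - #105 - Hub: 9+25+34+11+9+21+8 = 117
Hub - #101 - #102 - #103 - #106 - #105 - #104 - Hub: 9+25+34+11+12+21+13 = 125
Hub - #101 - #102 - #104 - #103 - #105 - #106 - Hub: 9+25+33+20+23+12+4 = 126
Hub - #101 - #102 - #104 - #103 - #106 - #105 - Hub: 9+25+33+20+11+12+8 = 118
… (352 more)
Hub - #101 - #102 - #105 - #103 - #104 - #106 - Hub: 9+25+14+23+20+9+4 = 104  ← best
The minimum is 104.
One optimal route: Hub → #101 → #102 → #105 → #103 → #104 → #106 → Hub (or its reverse).

Minimum total distance: 104 km.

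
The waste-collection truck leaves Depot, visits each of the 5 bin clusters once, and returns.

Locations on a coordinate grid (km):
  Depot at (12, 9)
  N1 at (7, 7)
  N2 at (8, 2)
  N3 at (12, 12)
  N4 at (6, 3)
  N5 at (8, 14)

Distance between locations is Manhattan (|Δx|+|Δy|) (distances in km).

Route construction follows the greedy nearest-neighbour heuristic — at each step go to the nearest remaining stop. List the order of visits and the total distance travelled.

36 km along Depot → N3 → N5 → N1 → N4 → N2 → Depot.

From Depot: distances to unvisited — N3=3, N1=7, N5=9, N2=11, N4=12. Nearest is N3 (3).
From N3: distances to unvisited — N5=6, N1=10, N2=14, N4=15. Nearest is N5 (6).
From N5: distances to unvisited — N1=8, N2=12, N4=13. Nearest is N1 (8).
From N1: distances to unvisited — N4=5, N2=6. Nearest is N4 (5).
From N4: distances to unvisited — N2=3. Nearest is N2 (3).
Return N2→Depot: 11.
Total = 3 + 6 + 8 + 5 + 3 + 11 = 36.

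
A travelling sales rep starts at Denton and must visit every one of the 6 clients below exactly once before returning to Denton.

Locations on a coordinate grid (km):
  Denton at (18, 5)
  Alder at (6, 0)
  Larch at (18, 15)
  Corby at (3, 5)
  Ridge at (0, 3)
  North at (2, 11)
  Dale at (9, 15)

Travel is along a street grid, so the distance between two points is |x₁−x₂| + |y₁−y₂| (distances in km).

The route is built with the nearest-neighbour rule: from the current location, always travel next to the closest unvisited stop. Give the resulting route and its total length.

At Denton the remaining stops are Larch 10, Corby 15, Alder 17, Dale 19, Ridge 20, North 22; go to Larch.
At Larch the remaining stops are Dale 9, North 20, Corby 25, Alder 27, Ridge 30; go to Dale.
At Dale the remaining stops are North 11, Corby 16, Alder 18, Ridge 21; go to North.
At North the remaining stops are Corby 7, Ridge 10, Alder 15; go to Corby.
At Corby the remaining stops are Ridge 5, Alder 8; go to Ridge.
At Ridge the remaining stops are Alder 9; go to Alder.
Return Alder→Denton: 17.
Total = 10 + 9 + 11 + 7 + 5 + 9 + 17 = 68.

Nearest-neighbour total = 68 km; route Denton → Larch → Dale → North → Corby → Ridge → Alder → Denton.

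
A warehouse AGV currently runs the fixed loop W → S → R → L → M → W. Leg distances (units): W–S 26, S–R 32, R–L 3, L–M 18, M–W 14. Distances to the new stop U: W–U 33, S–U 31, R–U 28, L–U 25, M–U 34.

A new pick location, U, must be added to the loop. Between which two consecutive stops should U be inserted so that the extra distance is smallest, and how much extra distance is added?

Insertion cost between consecutive stops i–j is d(i,U) + d(U,j) − d(i,j):
  between W and S: 33 + 31 − 26 = 38
  between S and R: 31 + 28 − 32 = 27
  between R and L: 28 + 25 − 3 = 50
  between L and M: 25 + 34 − 18 = 41
  between M and W: 34 + 33 − 14 = 53
Cheapest insertion is between S and R, adding 27.
New total = 93 + 27 = 120.

Adding 27 by placing U on the S–R leg.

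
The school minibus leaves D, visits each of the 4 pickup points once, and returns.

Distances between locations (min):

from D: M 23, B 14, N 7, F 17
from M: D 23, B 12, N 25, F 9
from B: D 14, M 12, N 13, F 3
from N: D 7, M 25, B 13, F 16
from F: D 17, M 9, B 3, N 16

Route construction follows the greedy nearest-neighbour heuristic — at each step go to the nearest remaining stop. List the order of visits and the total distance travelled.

D → [N:7 / B:14 / F:17 / M:23] → N (7)
N → [B:13 / F:16 / M:25] → B (13)
B → [F:3 / M:12] → F (3)
F → [M:9] → M (9)
Return M→D: 23.
Total = 7 + 13 + 3 + 9 + 23 = 55.

Nearest-neighbour total = 55 min; route D → N → B → F → M → D.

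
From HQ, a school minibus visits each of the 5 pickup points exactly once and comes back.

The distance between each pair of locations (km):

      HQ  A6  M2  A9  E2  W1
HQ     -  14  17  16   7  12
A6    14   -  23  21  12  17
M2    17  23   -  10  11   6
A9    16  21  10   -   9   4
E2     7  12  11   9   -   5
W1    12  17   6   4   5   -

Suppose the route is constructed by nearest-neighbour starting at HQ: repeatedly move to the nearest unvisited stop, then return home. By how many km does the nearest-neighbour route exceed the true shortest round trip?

1 km longer than the optimal tour.

From HQ: E2=7, W1=12, A6=14, A9=16, M2=17 → choose E2 (7).
From E2: W1=5, A9=9, M2=11, A6=12 → choose W1 (5).
From W1: A9=4, M2=6, A6=17 → choose A9 (4).
From A9: M2=10, A6=21 → choose M2 (10).
From M2: A6=23 → choose A6 (23).
NN route HQ → E2 → W1 → A9 → M2 → A6 → HQ costs 63.
Optimal: HQ → A6 → E2 → A9 → W1 → M2 → HQ costs 62 (by enumerating all 60 distinct tours).
Excess = 63 − 62 = 1.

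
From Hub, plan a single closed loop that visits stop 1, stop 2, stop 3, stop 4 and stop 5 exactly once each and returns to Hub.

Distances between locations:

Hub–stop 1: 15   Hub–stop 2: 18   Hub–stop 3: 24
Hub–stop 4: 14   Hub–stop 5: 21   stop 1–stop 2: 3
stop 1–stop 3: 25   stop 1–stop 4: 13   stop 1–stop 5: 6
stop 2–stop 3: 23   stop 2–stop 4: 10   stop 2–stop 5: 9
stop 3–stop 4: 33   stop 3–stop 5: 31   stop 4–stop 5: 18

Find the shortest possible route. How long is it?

There are 60 distinct closed tours to check (reversals are equivalent).
Hub-stop 1-stop 2-stop 3-stop 4-stop 5-Hub: 15+3+23+33+18+21 = 113
Hub-stop 1-stop 2-stop 3-stop 5-stop 4-Hub: 15+3+23+31+18+14 = 104
Hub-stop 1-stop 2-stop 4-stop 3-stop 5-Hub: 15+3+10+33+31+21 = 113
Hub-stop 1-stop 2-stop 4-stop 5-stop 3-Hub: 15+3+10+18+31+24 = 101
Hub-stop 1-stop 2-stop 5-stop 3-stop 4-Hub: 15+3+9+31+33+14 = 105
Hub-stop 1-stop 2-stop 5-stop 4-stop 3-Hub: 15+3+9+18+33+24 = 102
Hub-stop 1-stop 3-stop 2-stop 4-stop 5-Hub: 15+25+23+10+18+21 = 112
Hub-stop 1-stop 3-stop 2-stop 5-stop 4-Hub: 15+25+23+9+18+14 = 104
Hub-stop 1-stop 3-stop 4-stop 2-stop 5-Hub: 15+25+33+10+9+21 = 113
Hub-stop 1-stop 3-stop 4-stop 5-stop 2-Hub: 15+25+33+18+9+18 = 118
Hub-stop 1-stop 3-stop 5-stop 2-stop 4-Hub: 15+25+31+9+10+14 = 104
Hub-stop 1-stop 3-stop 5-stop 4-stop 2-Hub: 15+25+31+18+10+18 = 117
Hub-stop 1-stop 4-stop 2-stop 3-stop 5-Hub: 15+13+10+23+31+21 = 113
Hub-stop 1-stop 4-stop 2-stop 5-stop 3-Hub: 15+13+10+9+31+24 = 102
… (46 more)
Hub-stop 3-stop 1-stop 5-stop 2-stop 4-Hub: 24+25+6+9+10+14 = 88  ← best
The minimum is 88.
One optimal route: Hub → stop 3 → stop 1 → stop 5 → stop 2 → stop 4 → Hub (or its reverse).

88 — the shortest possible round trip.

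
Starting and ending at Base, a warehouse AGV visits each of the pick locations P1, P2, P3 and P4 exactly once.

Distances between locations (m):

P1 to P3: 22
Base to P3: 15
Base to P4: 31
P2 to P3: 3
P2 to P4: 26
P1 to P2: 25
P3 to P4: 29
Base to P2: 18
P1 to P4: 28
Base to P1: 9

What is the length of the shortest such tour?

81 m — the shortest possible round trip.

With 4 stops there are 4!/2 = 12 distinct round trips (a route and its reverse cost the same).
Base → P1 → P2 → P3 → P4 → Base: 9+25+3+29+31 = 97
Base → P1 → P2 → P4 → P3 → Base: 9+25+26+29+15 = 104
Base → P1 → P3 → P2 → P4 → Base: 9+22+3+26+31 = 91
Base → P1 → P3 → P4 → P2 → Base: 9+22+29+26+18 = 104
Base → P1 → P4 → P2 → P3 → Base: 9+28+26+3+15 = 81
Base → P1 → P4 → P3 → P2 → Base: 9+28+29+3+18 = 87
Base → P2 → P1 → P3 → P4 → Base: 18+25+22+29+31 = 125
Base → P2 → P1 → P4 → P3 → Base: 18+25+28+29+15 = 115
Base → P2 → P3 → P1 → P4 → Base: 18+3+22+28+31 = 102
Base → P2 → P4 → P1 → P3 → Base: 18+26+28+22+15 = 109
Base → P3 → P1 → P2 → P4 → Base: 15+22+25+26+31 = 119
Base → P3 → P2 → P1 → P4 → Base: 15+3+25+28+31 = 102
The minimum is 81.
One optimal route: Base → P1 → P4 → P2 → P3 → Base (or its reverse).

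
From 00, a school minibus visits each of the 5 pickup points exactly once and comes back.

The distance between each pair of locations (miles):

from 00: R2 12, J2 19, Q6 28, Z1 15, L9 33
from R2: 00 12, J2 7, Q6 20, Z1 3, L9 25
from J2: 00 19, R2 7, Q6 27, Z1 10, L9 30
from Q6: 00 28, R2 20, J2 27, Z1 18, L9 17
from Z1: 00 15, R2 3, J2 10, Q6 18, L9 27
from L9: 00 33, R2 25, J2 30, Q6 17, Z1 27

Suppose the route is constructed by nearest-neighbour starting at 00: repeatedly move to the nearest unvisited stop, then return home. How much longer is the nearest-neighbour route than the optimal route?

00: R2=12, Z1=15, J2=19, Q6=28, L9=33 ⇒ R2
R2: Z1=3, J2=7, Q6=20, L9=25 ⇒ Z1
Z1: J2=10, Q6=18, L9=27 ⇒ J2
J2: Q6=27, L9=30 ⇒ Q6
Q6: L9=17 ⇒ L9
NN route 00 → R2 → Z1 → J2 → Q6 → L9 → 00 costs 102.
Optimal: 00 → R2 → J2 → Z1 → Q6 → L9 → 00 costs 97 (by enumerating all 60 distinct tours).
Excess = 102 − 97 = 5.

5 miles longer than the optimal tour.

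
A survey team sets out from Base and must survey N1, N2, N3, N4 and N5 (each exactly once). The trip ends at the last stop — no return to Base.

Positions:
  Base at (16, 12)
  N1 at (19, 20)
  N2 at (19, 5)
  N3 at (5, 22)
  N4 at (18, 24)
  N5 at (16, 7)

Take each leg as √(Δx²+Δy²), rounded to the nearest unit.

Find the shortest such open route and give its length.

Shortest open route: 41.

There are 5! = 120 possible orderings.
Base→N1→N2→N3→N4→N5: 9+15+22+13+17 = 76
Base→N1→N2→N3→N5→N4: 9+15+22+19+17 = 82
Base→N1→N2→N4→N3→N5: 9+15+19+13+19 = 75
Base→N1→N2→N4→N5→N3: 9+15+19+17+19 = 79
Base→N1→N2→N5→N3→N4: 9+15+4+19+13 = 60
Base→N1→N2→N5→N4→N3: 9+15+4+17+13 = 58
Base→N1→N3→N2→N4→N5: 9+14+22+19+17 = 81
Base→N1→N3→N2→N5→N4: 9+14+22+4+17 = 66
Base→N1→N3→N4→N2→N5: 9+14+13+19+4 = 59
Base→N1→N3→N4→N5→N2: 9+14+13+17+4 = 57
Base→N1→N3→N5→N2→N4: 9+14+19+4+19 = 65
Base→N1→N3→N5→N4→N2: 9+14+19+17+19 = 78
Base→N1→N4→N2→N3→N5: 9+4+19+22+19 = 73
Base→N1→N4→N2→N5→N3: 9+4+19+4+19 = 55
… (106 more)
Base→N5→N2→N1→N4→N3: 5+4+15+4+13 = 41  ← best
The minimum is 41.
One shortest path: Base → N5 → N2 → N1 → N4 → N3.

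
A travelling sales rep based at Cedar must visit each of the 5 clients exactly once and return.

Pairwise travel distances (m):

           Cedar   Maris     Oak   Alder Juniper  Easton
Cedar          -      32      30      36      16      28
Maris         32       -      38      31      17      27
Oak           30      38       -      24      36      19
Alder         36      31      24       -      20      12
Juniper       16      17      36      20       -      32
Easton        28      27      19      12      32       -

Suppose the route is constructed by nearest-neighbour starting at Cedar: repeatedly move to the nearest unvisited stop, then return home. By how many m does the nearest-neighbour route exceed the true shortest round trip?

From Cedar: Juniper=16, Easton=28, Oak=30, Maris=32, Alder=36 → choose Juniper (16).
From Juniper: Maris=17, Alder=20, Easton=32, Oak=36 → choose Maris (17).
From Maris: Easton=27, Alder=31, Oak=38 → choose Easton (27).
From Easton: Alder=12, Oak=19 → choose Alder (12).
From Alder: Oak=24 → choose Oak (24).
NN route Cedar → Juniper → Maris → Easton → Alder → Oak → Cedar costs 126.
Optimal: Cedar → Oak → Easton → Alder → Maris → Juniper → Cedar costs 125 (by enumerating all 60 distinct tours).
Excess = 126 − 125 = 1.

1 m longer than the optimal tour.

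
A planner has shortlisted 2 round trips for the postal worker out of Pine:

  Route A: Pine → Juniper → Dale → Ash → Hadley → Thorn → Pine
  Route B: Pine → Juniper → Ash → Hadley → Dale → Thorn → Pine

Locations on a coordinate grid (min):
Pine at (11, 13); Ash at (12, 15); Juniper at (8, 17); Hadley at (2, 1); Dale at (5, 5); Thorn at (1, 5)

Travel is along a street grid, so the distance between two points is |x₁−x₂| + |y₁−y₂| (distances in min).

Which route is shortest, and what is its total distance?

Route A: 7 + 15 + 17 + 24 + 5 + 18 = 86
Route B: 7 + 6 + 24 + 7 + 4 + 18 = 66

66 min — Route B is the shortest.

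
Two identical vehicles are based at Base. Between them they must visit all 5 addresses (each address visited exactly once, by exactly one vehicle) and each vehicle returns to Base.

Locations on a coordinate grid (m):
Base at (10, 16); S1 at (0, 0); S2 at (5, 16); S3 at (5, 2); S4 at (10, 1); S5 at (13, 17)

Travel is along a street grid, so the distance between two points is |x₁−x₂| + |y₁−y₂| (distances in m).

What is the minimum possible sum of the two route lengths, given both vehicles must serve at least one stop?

60 m — the smallest possible combined total.

There are 2^4 − 1 = 15 ways to divide the 5 stops into two non-empty groups. For each, the best each vehicle can do is its own shortest tour through its group:
  {S1} + {S2, S3, S4, S5}: 52 + 48 = 100
  {S2} + {S1, S3, S4, S5}: 10 + 60 = 70
  {S1, S2} + {S3, S4, S5}: 52 + 48 = 100
  {S3} + {S1, S2, S4, S5}: 38 + 60 = 98
  {S1, S3} + {S2, S4, S5}: 52 + 48 = 100
  {S2, S3} + {S1, S4, S5}: 38 + 60 = 98
  … (15 splits in total)
  {S1, S2, S3, S4} + {S5}: 52 + 8 = 60  ← best
Best: vehicle 1 Base → S2 → S3 → S1 → S4 → Base = 52; vehicle 2 Base → S5 → Base = 8; combined 60.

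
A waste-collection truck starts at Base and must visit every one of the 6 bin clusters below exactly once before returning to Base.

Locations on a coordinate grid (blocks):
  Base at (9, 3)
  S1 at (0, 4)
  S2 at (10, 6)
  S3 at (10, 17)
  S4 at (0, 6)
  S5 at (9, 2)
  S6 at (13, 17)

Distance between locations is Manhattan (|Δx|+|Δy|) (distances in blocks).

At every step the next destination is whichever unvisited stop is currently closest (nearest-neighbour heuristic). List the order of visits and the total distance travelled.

62 blocks along Base → S5 → S2 → S4 → S1 → S3 → S6 → Base.

From Base: distances to unvisited — S5=1, S2=4, S1=10, S4=12, S3=15, S6=18. Nearest is S5 (1).
From S5: distances to unvisited — S2=5, S1=11, S4=13, S3=16, S6=19. Nearest is S2 (5).
From S2: distances to unvisited — S4=10, S3=11, S1=12, S6=14. Nearest is S4 (10).
From S4: distances to unvisited — S1=2, S3=21, S6=24. Nearest is S1 (2).
From S1: distances to unvisited — S3=23, S6=26. Nearest is S3 (23).
From S3: distances to unvisited — S6=3. Nearest is S6 (3).
Return S6→Base: 18.
Total = 1 + 5 + 10 + 2 + 23 + 3 + 18 = 62.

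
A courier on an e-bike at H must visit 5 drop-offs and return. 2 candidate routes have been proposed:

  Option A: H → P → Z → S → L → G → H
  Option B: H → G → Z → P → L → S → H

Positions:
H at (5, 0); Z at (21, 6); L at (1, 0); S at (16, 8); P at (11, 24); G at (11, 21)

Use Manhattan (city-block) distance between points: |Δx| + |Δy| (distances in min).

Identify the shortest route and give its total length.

Option A: 30 + 28 + 7 + 23 + 31 + 27 = 146
Option B: 27 + 25 + 28 + 34 + 23 + 19 = 156

146 min — Option A is the shortest.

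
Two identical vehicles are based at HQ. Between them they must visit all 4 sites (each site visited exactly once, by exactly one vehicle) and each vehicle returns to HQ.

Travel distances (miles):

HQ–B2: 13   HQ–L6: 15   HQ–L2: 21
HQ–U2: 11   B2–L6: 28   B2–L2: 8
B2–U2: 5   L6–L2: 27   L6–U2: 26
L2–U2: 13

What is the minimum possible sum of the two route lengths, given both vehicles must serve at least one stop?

75 miles — the smallest possible combined total.

There are 2^3 − 1 = 7 ways to divide the 4 stops into two non-empty groups. For each, the best each vehicle can do is its own shortest tour through its group:
  {B2} + {L6, L2, U2}: 26 + 66 = 92
  {L6} + {B2, L2, U2}: 30 + 45 = 75
  {B2, L6} + {L2, U2}: 56 + 45 = 101
  {L2} + {B2, L6, U2}: 42 + 59 = 101
  {B2, L2} + {L6, U2}: 42 + 52 = 94
  {L6, L2} + {B2, U2}: 63 + 29 = 92
  … (7 splits in total)
Best: vehicle 1 HQ → L6 → HQ = 30; vehicle 2 HQ → B2 → L2 → U2 → HQ = 45; combined 75.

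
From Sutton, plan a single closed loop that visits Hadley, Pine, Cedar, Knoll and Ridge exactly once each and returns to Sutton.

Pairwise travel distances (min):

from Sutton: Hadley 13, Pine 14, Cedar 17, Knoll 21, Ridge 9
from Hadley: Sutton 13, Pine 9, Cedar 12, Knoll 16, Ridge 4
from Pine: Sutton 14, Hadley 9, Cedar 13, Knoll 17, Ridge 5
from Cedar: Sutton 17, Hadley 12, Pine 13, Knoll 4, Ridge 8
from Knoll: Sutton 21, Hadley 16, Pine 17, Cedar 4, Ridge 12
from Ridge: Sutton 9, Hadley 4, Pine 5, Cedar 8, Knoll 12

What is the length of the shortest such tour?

Sutton - Hadley - Pine - Cedar - Knoll - Ridge - Sutton: 13+9+13+4+12+9 = 60
Sutton - Hadley - Pine - Cedar - Ridge - Knoll - Sutton: 13+9+13+8+12+21 = 76
Sutton - Hadley - Pine - Knoll - Cedar - Ridge - Sutton: 13+9+17+4+8+9 = 60
Sutton - Hadley - Pine - Knoll - Ridge - Cedar - Sutton: 13+9+17+12+8+17 = 76
Sutton - Hadley - Pine - Ridge - Cedar - Knoll - Sutton: 13+9+5+8+4+21 = 60
Sutton - Hadley - Pine - Ridge - Knoll - Cedar - Sutton: 13+9+5+12+4+17 = 60
Sutton - Hadley - Cedar - Pine - Knoll - Ridge - Sutton: 13+12+13+17+12+9 = 76
Sutton - Hadley - Cedar - Pine - Ridge - Knoll - Sutton: 13+12+13+5+12+21 = 76
Sutton - Hadley - Cedar - Knoll - Pine - Ridge - Sutton: 13+12+4+17+5+9 = 60
Sutton - Hadley - Cedar - Knoll - Ridge - Pine - Sutton: 13+12+4+12+5+14 = 60
Sutton - Hadley - Cedar - Ridge - Pine - Knoll - Sutton: 13+12+8+5+17+21 = 76
Sutton - Hadley - Cedar - Ridge - Knoll - Pine - Sutton: 13+12+8+12+17+14 = 76
Sutton - Hadley - Knoll - Pine - Cedar - Ridge - Sutton: 13+16+17+13+8+9 = 76
Sutton - Hadley - Knoll - Pine - Ridge - Cedar - Sutton: 13+16+17+5+8+17 = 76
… (46 more)
The minimum is 60.
One optimal route: Sutton → Hadley → Pine → Cedar → Knoll → Ridge → Sutton (or its reverse).

60 min — the shortest possible round trip.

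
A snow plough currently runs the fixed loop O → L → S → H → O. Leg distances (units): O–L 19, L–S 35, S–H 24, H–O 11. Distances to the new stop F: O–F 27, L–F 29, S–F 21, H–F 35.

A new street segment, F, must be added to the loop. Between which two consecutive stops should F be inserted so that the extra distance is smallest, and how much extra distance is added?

Insertion cost between consecutive stops i–j is d(i,F) + d(F,j) − d(i,j):
  between O and L: 27 + 29 − 19 = 37
  between L and S: 29 + 21 − 35 = 15
  between S and H: 21 + 35 − 24 = 32
  between H and O: 35 + 27 − 11 = 51
Cheapest insertion is between L and S, adding 15.
New total = 89 + 15 = 104.

Adding 15 by placing F on the L–S leg.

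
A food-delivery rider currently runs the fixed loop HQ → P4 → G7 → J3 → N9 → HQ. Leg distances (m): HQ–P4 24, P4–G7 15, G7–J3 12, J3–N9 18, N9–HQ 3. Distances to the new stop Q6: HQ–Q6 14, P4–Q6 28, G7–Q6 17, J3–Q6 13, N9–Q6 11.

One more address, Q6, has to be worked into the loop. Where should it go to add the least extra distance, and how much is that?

+6 m — insert Q6 between J3 and N9.

Insertion cost between consecutive stops i–j is d(i,Q6) + d(Q6,j) − d(i,j):
  between HQ and P4: 14 + 28 − 24 = 18
  between P4 and G7: 28 + 17 − 15 = 30
  between G7 and J3: 17 + 13 − 12 = 18
  between J3 and N9: 13 + 11 − 18 = 6
  between N9 and HQ: 11 + 14 − 3 = 22
Cheapest insertion is between J3 and N9, adding 6.
New total = 72 + 6 = 78.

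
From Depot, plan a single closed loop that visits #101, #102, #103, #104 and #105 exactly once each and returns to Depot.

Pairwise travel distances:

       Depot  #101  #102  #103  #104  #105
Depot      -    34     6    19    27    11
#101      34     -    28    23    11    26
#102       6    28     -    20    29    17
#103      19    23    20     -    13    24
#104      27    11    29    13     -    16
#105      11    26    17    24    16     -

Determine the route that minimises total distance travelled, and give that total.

87 — the shortest possible round trip.

Depot-#101-#102-#103-#104-#105-Depot: 34+28+20+13+16+11 = 122
Depot-#101-#102-#103-#105-#104-Depot: 34+28+20+24+16+27 = 149
Depot-#101-#102-#104-#103-#105-Depot: 34+28+29+13+24+11 = 139
Depot-#101-#102-#104-#105-#103-Depot: 34+28+29+16+24+19 = 150
Depot-#101-#102-#105-#103-#104-Depot: 34+28+17+24+13+27 = 143
Depot-#101-#102-#105-#104-#103-Depot: 34+28+17+16+13+19 = 127
Depot-#101-#103-#102-#104-#105-Depot: 34+23+20+29+16+11 = 133
Depot-#101-#103-#102-#105-#104-Depot: 34+23+20+17+16+27 = 137
Depot-#101-#103-#104-#102-#105-Depot: 34+23+13+29+17+11 = 127
Depot-#101-#103-#104-#105-#102-Depot: 34+23+13+16+17+6 = 109
Depot-#101-#103-#105-#102-#104-Depot: 34+23+24+17+29+27 = 154
Depot-#101-#103-#105-#104-#102-Depot: 34+23+24+16+29+6 = 132
Depot-#101-#104-#102-#103-#105-Depot: 34+11+29+20+24+11 = 129
Depot-#101-#104-#102-#105-#103-Depot: 34+11+29+17+24+19 = 134
… (46 more)
Depot-#102-#103-#101-#104-#105-Depot: 6+20+23+11+16+11 = 87  ← best
The minimum is 87.
One optimal route: Depot → #102 → #103 → #101 → #104 → #105 → Depot (or its reverse).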